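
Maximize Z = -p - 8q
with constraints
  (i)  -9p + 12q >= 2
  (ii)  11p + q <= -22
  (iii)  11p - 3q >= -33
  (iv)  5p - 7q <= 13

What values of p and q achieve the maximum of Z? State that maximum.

Feasible corners and Z = -p - 8q:
  (-266/141, -176/141) → Z = 558/47
  (-26/7, -55/21) → Z = 74/3
  (-9/4, 11/4) → Z = -79/4

The binding constraints are -9p + 12q = 2 and 11p - 3q = -33.
Solving simultaneously gives p = -26/7, q = -55/21.

p = -26/7, q = -55/21, maximum Z = 74/3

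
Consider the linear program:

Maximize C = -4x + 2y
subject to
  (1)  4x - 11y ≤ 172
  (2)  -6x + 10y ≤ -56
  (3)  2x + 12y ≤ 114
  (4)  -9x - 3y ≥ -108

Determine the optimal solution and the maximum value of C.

x = -552/13, y = -404/13, maximum C = 1400/13

Corner points and C = -4x + 2y:
  (-552/13, -404/13) → C = 1400/13
  (568/37, -372/37) → C = -3016/37
  (104/9, 4/3) → C = -392/9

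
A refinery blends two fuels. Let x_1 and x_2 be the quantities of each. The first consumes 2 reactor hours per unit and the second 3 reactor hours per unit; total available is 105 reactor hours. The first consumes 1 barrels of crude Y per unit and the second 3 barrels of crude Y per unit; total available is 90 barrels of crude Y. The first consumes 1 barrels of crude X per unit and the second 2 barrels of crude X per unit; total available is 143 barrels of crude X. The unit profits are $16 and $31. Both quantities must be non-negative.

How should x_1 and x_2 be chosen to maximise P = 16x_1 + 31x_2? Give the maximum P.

x_1 = 15, x_2 = 25, maximum P = 1015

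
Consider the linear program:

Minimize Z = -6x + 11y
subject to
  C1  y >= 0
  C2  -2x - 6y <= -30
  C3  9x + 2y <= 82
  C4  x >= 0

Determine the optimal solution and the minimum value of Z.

Vertices and Z = -6x + 11y:
  (216/25, 53/25) → Z = -713/25
  (0, 5) → Z = 55
  (0, 41) → Z = 451

At the optimal vertex, -2x - 6y = -30 and 9x + 2y = 82.
Solving simultaneously gives x = 216/25, y = 53/25.

x = 216/25, y = 53/25, minimum Z = -713/25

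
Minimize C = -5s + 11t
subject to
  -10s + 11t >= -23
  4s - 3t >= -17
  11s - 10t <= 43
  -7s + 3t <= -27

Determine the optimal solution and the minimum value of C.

Corner points and C = -5s + 11t:
  (81/7, 59/7) → C = 244/7
  (228/47, 109/47) → C = 59/47
  (44/3, 227/9) → C = 1837/9
The feasible region is unbounded (it extends along (10, 11), (3, 4)), but C strictly increases along every unbounded feasible direction, so there is no improving ray and the minimum is attained at a vertex.

s = 228/47, t = 109/47, minimum C = 59/47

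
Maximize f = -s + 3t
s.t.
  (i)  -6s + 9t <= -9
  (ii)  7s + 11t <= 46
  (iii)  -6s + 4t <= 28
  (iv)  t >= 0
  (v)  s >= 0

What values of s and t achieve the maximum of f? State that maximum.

s = 171/43, t = 71/43, maximum f = 42/43

Vertices and f = -s + 3t:
  (171/43, 71/43) → f = 42/43
  (3/2, 0) → f = -3/2
  (46/7, 0) → f = -46/7

At the optimal vertex, -6s + 9t = -9 and 7s + 11t = 46.
Solving simultaneously gives s = 171/43, t = 71/43.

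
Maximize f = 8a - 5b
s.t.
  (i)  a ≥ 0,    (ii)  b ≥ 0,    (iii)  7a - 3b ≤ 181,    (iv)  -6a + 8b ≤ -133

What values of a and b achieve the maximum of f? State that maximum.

Corner points and f = 8a - 5b:
  (181/7, 0) → f = 1448/7
  (133/6, 0) → f = 532/3
  (1049/38, 155/38) → f = 7617/38

a = 181/7, b = 0, maximum f = 1448/7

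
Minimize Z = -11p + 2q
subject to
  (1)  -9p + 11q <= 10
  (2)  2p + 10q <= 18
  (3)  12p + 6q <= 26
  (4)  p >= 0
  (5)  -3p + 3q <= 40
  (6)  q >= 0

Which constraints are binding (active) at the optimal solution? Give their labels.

(3) and (6)

Corner points and Z = -11p + 2q:
  (7/8, 13/8) → Z = -51/8
  (0, 10/11) → Z = 20/11
  (38/27, 41/27) → Z = -112/9
  (13/6, 0) → Z = -143/6
  (0, 0) → Z = 0

The minimum is at (13/6, 0). Substituting into each constraint, equality holds for (3) and (6); the remaining constraints have slack.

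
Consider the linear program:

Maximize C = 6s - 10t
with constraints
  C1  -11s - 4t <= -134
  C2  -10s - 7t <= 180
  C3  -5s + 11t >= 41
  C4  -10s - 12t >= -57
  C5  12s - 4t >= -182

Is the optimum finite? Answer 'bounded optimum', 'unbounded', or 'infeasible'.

infeasible

The boundaries -11s - 4t = -134 and -10s - 7t = 180 meet at (1658/37, -3320/37), but that point violates -5s + 11t ≥ 41. Every candidate vertex is excluded by some other constraint, so the feasible region is empty.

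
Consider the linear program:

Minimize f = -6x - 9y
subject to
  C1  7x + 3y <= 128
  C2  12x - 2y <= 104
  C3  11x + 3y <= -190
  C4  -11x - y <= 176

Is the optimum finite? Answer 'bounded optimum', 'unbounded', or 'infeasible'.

Feasible corners and f = -6x - 9y:
  (-34/29, -1712/29) → f = 15612/29
  (-124/17, -1628/17) → f = 15396/17
  (-169/11, -7) → f = 1707/11
The feasible region has finitely many vertices and no improving ray; the minimum is 1707/11 at (-169/11, -7).

bounded optimum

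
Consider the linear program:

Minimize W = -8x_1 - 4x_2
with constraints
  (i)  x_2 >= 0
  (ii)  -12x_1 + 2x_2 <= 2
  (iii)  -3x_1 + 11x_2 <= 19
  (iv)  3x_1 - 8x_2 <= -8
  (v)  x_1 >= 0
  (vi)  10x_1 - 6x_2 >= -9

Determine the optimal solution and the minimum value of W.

x_1 = 64/9, x_2 = 11/3, minimum W = -644/9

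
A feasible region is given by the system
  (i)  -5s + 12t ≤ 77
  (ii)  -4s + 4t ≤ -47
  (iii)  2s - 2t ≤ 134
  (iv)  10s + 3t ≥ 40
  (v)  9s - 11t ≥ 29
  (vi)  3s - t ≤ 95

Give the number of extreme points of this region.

Intersecting each pair of boundary lines and keeping only the points that satisfy every inequality leaves:
  (218/7, 543/28)
  (1217/31, 706/31)
  (301/52, -155/26)
  (325/19, -830/19)

4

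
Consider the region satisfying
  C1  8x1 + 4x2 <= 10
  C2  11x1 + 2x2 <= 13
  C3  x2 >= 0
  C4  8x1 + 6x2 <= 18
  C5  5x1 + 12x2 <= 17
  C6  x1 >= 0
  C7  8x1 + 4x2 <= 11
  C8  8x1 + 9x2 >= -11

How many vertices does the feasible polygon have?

Of the 27 pairwise boundary intersections, those satisfying every inequality are:
  (8/7, 3/14)
  (13/19, 43/38)
  (13/11, 0)
  (0, 0)
  (0, 17/12)

5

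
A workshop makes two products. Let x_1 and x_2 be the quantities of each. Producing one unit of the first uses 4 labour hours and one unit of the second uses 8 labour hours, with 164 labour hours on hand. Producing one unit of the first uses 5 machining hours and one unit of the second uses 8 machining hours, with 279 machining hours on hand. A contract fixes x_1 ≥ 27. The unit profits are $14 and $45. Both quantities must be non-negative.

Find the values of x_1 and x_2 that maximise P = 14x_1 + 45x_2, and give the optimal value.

Extreme points and P = 14x_1 + 45x_2:
  (41, 0) → P = 574
  (27, 0) → P = 378
  (27, 7) → P = 693

The binding constraints are 4x_1 + 8x_2 = 164 and x_1 = 27.
Solving simultaneously gives x_1 = 27, x_2 = 7.

x_1 = 27, x_2 = 7, maximum P = 693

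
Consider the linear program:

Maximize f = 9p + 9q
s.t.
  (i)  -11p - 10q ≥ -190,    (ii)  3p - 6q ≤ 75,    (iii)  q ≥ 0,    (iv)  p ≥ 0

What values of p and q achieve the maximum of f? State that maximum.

Corner points and f = 9p + 9q:
  (190/11, 0) → f = 1710/11
  (0, 19) → f = 171
  (0, 0) → f = 0

p = 0, q = 19, maximum f = 171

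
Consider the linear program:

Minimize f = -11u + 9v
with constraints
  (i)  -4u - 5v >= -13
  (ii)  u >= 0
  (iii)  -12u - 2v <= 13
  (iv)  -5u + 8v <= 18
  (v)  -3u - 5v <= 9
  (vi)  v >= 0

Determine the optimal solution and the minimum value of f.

u = 13/4, v = 0, minimum f = -143/4

Feasible corners and f = -11u + 9v:
  (14/57, 137/57) → f = 1079/57
  (13/4, 0) → f = -143/4
  (0, 9/4) → f = 81/4
  (0, 0) → f = 0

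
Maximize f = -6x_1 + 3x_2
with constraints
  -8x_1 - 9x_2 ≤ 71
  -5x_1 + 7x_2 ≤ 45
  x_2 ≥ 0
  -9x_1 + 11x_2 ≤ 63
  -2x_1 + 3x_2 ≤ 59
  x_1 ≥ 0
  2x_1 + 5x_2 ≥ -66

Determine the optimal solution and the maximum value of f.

x_1 = 0, x_2 = 63/11, maximum f = 189/11

Feasible corners and f = -6x_1 + 3x_2:
  (27/4, 45/4) → f = -27/4
  (278, 205) → f = -1053
  (0, 0) → f = 0
  (0, 63/11) → f = 189/11
The feasible region is unbounded (it extends along (3, 2), (1, 0)), but f strictly decreases along every unbounded feasible direction, so there is no improving ray and the maximum is attained at a vertex.

The binding constraints are -9x_1 + 11x_2 = 63 and x_1 = 0.
Solving simultaneously gives x_1 = 0, x_2 = 63/11.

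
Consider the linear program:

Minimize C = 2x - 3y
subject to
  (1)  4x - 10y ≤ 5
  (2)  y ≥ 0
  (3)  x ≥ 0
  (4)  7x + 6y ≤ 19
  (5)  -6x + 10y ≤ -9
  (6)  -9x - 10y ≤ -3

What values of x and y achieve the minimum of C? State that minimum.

x = 2, y = 3/10, minimum C = 31/10

Corner points and C = 2x - 3y:
  (110/47, 41/94) → C = 317/94
  (2, 3/10) → C = 31/10
  (122/53, 51/106) → C = 335/106

The optimum lies where 4x - 10y = 5 and -6x + 10y = -9.
Solving simultaneously gives x = 2, y = 3/10.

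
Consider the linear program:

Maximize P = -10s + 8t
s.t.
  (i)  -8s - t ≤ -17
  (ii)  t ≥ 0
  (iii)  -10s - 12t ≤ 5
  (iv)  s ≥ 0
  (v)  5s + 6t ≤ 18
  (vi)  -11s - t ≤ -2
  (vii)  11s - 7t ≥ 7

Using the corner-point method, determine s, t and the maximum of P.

s = 84/43, t = 59/43, maximum P = -368/43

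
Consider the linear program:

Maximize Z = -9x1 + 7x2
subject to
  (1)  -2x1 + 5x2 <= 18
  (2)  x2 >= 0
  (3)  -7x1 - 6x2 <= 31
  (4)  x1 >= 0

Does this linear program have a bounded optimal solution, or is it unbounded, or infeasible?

Extreme points and Z = -9x1 + 7x2:
  (0, 18/5) → Z = 126/5
  (0, 0) → Z = 0
The feasible region has finitely many vertices and no improving ray; the maximum is 126/5 at (0, 18/5).

bounded optimum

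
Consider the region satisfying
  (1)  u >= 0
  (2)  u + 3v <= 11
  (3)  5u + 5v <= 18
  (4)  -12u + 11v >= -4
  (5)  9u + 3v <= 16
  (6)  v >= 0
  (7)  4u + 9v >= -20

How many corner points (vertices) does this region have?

5

Pairwise boundary intersections that survive every other constraint:
  (0, 18/5)
  (0, 0)
  (13/15, 41/15)
  (188/135, 52/45)
  (1/3, 0)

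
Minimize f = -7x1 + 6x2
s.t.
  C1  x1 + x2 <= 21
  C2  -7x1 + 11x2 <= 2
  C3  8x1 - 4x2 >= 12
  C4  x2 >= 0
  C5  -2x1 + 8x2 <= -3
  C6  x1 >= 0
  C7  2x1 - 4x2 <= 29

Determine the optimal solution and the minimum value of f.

x1 = 113/6, x2 = 13/6, minimum f = -713/6

Corner points and f = -7x1 + 6x2:
  (171/10, 39/10) → f = -963/10
  (113/6, 13/6) → f = -713/6
  (3/2, 0) → f = -21/2
  (29/2, 0) → f = -203/2

The binding constraints are x1 + x2 = 21 and 2x1 - 4x2 = 29.
Solving simultaneously gives x1 = 113/6, x2 = 13/6.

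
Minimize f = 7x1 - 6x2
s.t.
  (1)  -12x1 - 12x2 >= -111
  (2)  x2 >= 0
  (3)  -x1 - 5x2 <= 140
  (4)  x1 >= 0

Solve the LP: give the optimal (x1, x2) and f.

Corner points and f = 7x1 - 6x2:
  (37/4, 0) → f = 259/4
  (0, 37/4) → f = -111/2
  (0, 0) → f = 0

x1 = 0, x2 = 37/4, minimum f = -111/2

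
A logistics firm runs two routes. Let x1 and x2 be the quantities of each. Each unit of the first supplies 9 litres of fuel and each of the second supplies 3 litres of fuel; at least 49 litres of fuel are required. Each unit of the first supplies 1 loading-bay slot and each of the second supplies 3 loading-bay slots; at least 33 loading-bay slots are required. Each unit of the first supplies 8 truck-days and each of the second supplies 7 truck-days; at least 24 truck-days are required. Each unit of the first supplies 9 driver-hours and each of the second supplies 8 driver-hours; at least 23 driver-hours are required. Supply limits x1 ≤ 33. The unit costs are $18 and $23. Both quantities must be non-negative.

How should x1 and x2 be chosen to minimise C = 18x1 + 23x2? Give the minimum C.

x1 = 2, x2 = 31/3, minimum C = 821/3

Vertices and C = 18x1 + 23x2:
  (0, 49/3) → C = 1127/3
  (33, 0) → C = 594
  (2, 31/3) → C = 821/3
The feasible region is unbounded (it extends along (0, 1)), but C strictly increases along every unbounded feasible direction, so there is no improving ray and the minimum is attained at a vertex.

At the optimal vertex, 9x1 + 3x2 = 49 and x1 + 3x2 = 33.
Solving simultaneously gives x1 = 2, x2 = 31/3.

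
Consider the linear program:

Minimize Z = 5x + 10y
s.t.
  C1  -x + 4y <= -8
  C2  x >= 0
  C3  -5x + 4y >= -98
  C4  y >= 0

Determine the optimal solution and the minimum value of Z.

At the optimal vertex, -x + 4y = -8 and y = 0.
Solving simultaneously gives x = 8, y = 0.

x = 8, y = 0, minimum Z = 40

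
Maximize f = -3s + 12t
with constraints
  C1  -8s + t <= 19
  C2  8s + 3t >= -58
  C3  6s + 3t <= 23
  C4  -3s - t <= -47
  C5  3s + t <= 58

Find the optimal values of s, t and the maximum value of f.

s = 118/3, t = -71, maximum f = -970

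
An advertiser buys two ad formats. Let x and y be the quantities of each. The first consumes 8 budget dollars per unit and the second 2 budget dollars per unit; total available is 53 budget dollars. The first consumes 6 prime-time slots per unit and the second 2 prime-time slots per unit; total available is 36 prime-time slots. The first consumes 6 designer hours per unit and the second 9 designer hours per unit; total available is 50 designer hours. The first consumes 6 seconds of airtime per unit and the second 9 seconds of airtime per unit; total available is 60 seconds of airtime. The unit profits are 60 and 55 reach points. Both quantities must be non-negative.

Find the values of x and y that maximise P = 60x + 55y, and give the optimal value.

Vertices and P = 60x + 55y:
  (0, 0) → P = 0
  (0, 50/9) → P = 2750/9
  (6, 0) → P = 360
  (16/3, 2) → P = 430

The optimum lies where 6x + 2y = 36 and 6x + 9y = 50.
Solving simultaneously gives x = 16/3, y = 2.

x = 16/3, y = 2, maximum P = 430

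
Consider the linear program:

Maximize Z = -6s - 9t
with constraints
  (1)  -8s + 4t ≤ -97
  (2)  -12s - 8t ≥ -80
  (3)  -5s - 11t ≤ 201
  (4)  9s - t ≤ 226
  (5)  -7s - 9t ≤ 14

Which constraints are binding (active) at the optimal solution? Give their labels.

Feasible corners and Z = -6s - 9t:
  (137/14, -131/28) → Z = -465/28
  (817/100, -791/100) → Z = 2217/100
  (16, -14) → Z = 30

The maximum is at (16, -14). Substituting into each constraint, equality holds for (2) and (5); the remaining constraints have slack.

(2) and (5)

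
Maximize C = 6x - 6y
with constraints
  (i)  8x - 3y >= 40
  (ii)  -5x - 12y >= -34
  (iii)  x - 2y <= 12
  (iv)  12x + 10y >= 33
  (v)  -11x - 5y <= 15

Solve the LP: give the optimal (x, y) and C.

Feasible corners and C = 6x - 6y:
  (194/37, 24/37) → C = 1020/37
  (499/116, -54/29) → C = 2145/58
  (106/11, -13/11) → C = 714/11
  (93/17, -111/34) → C = 891/17

The binding constraints are -5x - 12y = -34 and x - 2y = 12.
Solving simultaneously gives x = 106/11, y = -13/11.

x = 106/11, y = -13/11, maximum C = 714/11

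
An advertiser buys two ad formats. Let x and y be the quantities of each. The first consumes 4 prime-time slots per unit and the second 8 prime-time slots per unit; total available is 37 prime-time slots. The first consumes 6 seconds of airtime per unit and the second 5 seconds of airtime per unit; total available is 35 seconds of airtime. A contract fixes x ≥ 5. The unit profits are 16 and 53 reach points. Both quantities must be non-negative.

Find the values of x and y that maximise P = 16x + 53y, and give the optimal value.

x = 5, y = 1, maximum P = 133

Extreme points and P = 16x + 53y:
  (35/6, 0) → P = 280/3
  (5, 0) → P = 80
  (5, 1) → P = 133

The optimum lies where 6x + 5y = 35 and x = 5.
Solving simultaneously gives x = 5, y = 1.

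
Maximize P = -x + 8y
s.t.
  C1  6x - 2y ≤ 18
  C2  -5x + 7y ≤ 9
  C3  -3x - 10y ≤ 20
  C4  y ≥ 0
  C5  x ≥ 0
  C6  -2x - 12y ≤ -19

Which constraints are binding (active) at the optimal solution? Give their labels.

Extreme points and P = -x + 8y:
  (9/2, 9/2) → P = 63/2
  (127/38, 39/38) → P = 185/38
  (25/74, 113/74) → P = 879/74

The maximum is at (9/2, 9/2). Substituting into each constraint, equality holds for C1 and C2; the remaining constraints have slack.

C1 and C2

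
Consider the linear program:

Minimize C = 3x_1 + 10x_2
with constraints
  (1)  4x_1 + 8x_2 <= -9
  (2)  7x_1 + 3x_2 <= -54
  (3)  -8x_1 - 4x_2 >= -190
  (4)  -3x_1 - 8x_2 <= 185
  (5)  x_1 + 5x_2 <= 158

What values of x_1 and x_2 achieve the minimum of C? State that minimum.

Feasible corners and C = 3x_1 + 10x_2:
  (-405/44, 153/44) → C = 315/44
  (-1309/12, 641/12) → C = 2483/12
  (123/47, -1133/47) → C = -10961/47
  (-2189/7, 659/7) → C = 23/7

The binding constraints are 7x_1 + 3x_2 = -54 and -3x_1 - 8x_2 = 185.
Solving simultaneously gives x_1 = 123/47, x_2 = -1133/47.

x_1 = 123/47, x_2 = -1133/47, minimum C = -10961/47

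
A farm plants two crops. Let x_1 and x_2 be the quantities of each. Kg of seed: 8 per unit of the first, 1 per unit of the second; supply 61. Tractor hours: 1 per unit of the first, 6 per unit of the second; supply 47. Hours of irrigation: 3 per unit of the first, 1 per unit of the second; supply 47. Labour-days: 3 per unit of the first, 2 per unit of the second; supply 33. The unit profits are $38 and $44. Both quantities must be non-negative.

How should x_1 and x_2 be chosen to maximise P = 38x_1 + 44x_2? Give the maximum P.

x_1 = 13/2, x_2 = 27/4, maximum P = 544

The binding constraints are x_1 + 6x_2 = 47 and 3x_1 + 2x_2 = 33.
Solving simultaneously gives x_1 = 13/2, x_2 = 27/4.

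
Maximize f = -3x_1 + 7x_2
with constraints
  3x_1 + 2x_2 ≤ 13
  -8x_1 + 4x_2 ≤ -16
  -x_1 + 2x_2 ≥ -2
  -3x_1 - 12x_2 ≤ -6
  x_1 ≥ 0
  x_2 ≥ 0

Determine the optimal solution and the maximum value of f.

Vertices and f = -3x_1 + 7x_2:
  (3, 2) → f = 5
  (15/4, 7/8) → f = -41/8
  (2, 0) → f = -6

x_1 = 3, x_2 = 2, maximum f = 5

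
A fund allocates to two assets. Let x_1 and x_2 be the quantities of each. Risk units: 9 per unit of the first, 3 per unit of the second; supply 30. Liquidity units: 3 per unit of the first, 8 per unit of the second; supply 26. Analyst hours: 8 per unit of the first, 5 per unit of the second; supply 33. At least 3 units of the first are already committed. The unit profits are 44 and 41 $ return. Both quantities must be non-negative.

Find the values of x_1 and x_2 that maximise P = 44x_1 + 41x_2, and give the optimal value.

The optimum lies where 9x_1 + 3x_2 = 30 and x_1 = 3.
Solving simultaneously gives x_1 = 3, x_2 = 1.

x_1 = 3, x_2 = 1, maximum P = 173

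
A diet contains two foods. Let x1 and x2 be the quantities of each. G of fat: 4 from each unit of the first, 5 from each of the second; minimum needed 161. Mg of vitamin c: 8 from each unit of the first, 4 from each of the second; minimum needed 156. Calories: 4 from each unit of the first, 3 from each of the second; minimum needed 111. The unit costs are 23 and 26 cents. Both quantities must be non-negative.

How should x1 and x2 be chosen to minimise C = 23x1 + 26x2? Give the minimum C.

x1 = 9, x2 = 25, minimum C = 857

Feasible corners and C = 23x1 + 26x2:
  (0, 39) → C = 1014
  (161/4, 0) → C = 3703/4
  (9, 25) → C = 857
  (3, 33) → C = 927
The feasible region is unbounded (it extends along (0, 1), (1, 0)), but C strictly increases along every unbounded feasible direction, so there is no improving ray and the minimum is attained at a vertex.

The binding constraints are 4x1 + 5x2 = 161 and 4x1 + 3x2 = 111.
Solving simultaneously gives x1 = 9, x2 = 25.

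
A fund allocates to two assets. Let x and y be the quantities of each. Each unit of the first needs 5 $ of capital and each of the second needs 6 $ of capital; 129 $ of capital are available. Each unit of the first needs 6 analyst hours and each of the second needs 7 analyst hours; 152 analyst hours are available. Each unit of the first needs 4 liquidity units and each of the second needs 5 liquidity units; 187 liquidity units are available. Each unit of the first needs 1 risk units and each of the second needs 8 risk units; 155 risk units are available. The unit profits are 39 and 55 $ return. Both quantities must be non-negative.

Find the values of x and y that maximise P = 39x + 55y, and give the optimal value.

x = 3, y = 19, maximum P = 1162

Vertices and P = 39x + 55y:
  (0, 0) → P = 0
  (0, 155/8) → P = 8525/8
  (76/3, 0) → P = 988
  (9, 14) → P = 1121
  (3, 19) → P = 1162

The optimum lies where 5x + 6y = 129 and x + 8y = 155.
Solving simultaneously gives x = 3, y = 19.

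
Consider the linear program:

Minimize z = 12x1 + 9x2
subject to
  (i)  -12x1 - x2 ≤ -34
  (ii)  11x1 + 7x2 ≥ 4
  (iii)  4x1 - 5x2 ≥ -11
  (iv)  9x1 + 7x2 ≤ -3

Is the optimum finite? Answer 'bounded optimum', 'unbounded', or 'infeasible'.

unbounded

From the feasible point (7/2, -69/14), moving in the direction (7, -11) keeps every constraint satisfied while z decreases without bound.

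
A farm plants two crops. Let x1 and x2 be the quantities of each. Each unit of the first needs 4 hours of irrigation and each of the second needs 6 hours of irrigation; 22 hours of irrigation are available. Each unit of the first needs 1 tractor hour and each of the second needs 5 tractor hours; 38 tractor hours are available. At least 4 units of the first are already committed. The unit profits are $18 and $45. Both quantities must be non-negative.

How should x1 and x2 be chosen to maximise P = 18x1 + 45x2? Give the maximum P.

x1 = 4, x2 = 1, maximum P = 117

Extreme points and P = 18x1 + 45x2:
  (11/2, 0) → P = 99
  (4, 0) → P = 72
  (4, 1) → P = 117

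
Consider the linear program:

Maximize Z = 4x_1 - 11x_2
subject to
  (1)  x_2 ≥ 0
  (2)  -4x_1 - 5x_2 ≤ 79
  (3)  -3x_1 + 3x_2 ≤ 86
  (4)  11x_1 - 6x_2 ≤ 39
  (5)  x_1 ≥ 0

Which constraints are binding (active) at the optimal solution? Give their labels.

(1) and (4)

Corner points and Z = 4x_1 - 11x_2:
  (39/11, 0) → Z = 156/11
  (0, 0) → Z = 0
  (211/5, 1063/15) → Z = -9161/15
  (0, 86/3) → Z = -946/3

The maximum is at (39/11, 0). Substituting into each constraint, equality holds for (1) and (4); the remaining constraints have slack.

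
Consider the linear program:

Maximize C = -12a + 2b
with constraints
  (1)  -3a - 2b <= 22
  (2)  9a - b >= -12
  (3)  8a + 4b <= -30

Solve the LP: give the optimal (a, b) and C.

a = -39/22, b = -87/22, maximum C = 147/11

Corner points and C = -12a + 2b:
  (-46/21, -54/7) → C = 76/7
  (7, -43/2) → C = -127
  (-39/22, -87/22) → C = 147/11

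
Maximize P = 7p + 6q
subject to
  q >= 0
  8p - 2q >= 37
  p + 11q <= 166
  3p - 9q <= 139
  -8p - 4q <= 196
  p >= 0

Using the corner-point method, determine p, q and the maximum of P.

Vertices and P = 7p + 6q:
  (37/8, 0) → P = 259/8
  (139/3, 0) → P = 973/3
  (739/90, 1291/90) → P = 12919/90
  (3023/42, 359/42) → P = 23315/42

The binding constraints are p + 11q = 166 and 3p - 9q = 139.
Solving simultaneously gives p = 3023/42, q = 359/42.

p = 3023/42, q = 359/42, maximum P = 23315/42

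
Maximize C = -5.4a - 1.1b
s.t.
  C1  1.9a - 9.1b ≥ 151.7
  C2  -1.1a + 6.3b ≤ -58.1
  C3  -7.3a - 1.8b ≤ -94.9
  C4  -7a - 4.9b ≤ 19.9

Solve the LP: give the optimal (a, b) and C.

a = 179/11, b = -146/11, maximum C = -806/11

Corner points and C = -5.4a - 1.1b:
  (1525/7, 1412/49) → C = -295991/245
  (179/11, -146/11) → C = -806/11
  (50083/2317, -80957/2317) → C = -362791/4634
The feasible region is unbounded (it extends along (7, -10), (63, 11)), but C strictly decreases along every unbounded feasible direction, so there is no improving ray and the maximum is attained at a vertex.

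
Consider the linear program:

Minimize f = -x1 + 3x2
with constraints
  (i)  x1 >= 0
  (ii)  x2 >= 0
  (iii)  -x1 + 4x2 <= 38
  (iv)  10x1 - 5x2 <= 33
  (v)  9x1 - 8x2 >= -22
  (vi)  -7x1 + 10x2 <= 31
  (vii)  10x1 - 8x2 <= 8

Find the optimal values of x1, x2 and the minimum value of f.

Feasible corners and f = -x1 + 3x2:
  (0, 0) → f = 0
  (0, 11/4) → f = 33/4
  (4/5, 0) → f = -4/5
  (14/17, 125/34) → f = 347/34
  (82/11, 183/22) → f = 35/2

x1 = 4/5, x2 = 0, minimum f = -4/5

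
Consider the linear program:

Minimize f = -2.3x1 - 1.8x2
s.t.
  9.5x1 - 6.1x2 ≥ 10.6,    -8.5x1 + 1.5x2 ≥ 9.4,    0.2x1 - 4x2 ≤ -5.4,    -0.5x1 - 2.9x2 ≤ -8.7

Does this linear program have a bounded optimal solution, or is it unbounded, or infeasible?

infeasible

The boundaries 9.5x1 - 6.1x2 = 10.6 and -0.5x1 - 2.9x2 = -8.7 meet at (493/180, 91/36), but that point violates -8.5x1 + 1.5x2 ≥ 9.4. Every candidate vertex is excluded by some other constraint, so the feasible region is empty.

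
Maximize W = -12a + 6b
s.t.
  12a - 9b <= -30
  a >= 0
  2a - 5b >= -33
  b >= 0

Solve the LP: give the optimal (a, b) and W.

a = 0, b = 33/5, maximum W = 198/5

Feasible corners and W = -12a + 6b:
  (0, 10/3) → W = 20
  (7/2, 8) → W = 6
  (0, 33/5) → W = 198/5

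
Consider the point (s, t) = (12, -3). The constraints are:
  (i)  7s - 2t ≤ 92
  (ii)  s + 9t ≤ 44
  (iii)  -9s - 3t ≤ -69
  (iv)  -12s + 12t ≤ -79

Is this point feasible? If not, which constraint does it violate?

feasible

(i): 90 ≤ 92 ✓
(ii): -15 ≤ 44 ✓
(iii): -99 ≤ -69 ✓
(iv): -180 ≤ -79 ✓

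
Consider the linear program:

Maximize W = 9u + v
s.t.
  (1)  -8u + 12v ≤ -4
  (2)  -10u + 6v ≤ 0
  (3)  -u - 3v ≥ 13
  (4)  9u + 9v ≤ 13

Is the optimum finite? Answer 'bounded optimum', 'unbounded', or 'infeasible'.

From the feasible point (-13/6, -65/18), moving in the direction (9, -9) keeps every constraint satisfied while W increases without bound.

unbounded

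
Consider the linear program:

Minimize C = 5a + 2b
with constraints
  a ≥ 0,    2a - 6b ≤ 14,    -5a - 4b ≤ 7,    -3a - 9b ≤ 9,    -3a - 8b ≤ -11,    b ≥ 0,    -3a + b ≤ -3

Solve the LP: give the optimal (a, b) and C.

a = 35/27, b = 8/9, minimum C = 223/27

The feasible region is unbounded (it extends along (1, 3), (3, 1)), but C strictly increases along every unbounded feasible direction, so there is no improving ray and the minimum is attained at a vertex.

The binding constraints are -3a - 8b = -11 and -3a + b = -3.
Solving simultaneously gives a = 35/27, b = 8/9.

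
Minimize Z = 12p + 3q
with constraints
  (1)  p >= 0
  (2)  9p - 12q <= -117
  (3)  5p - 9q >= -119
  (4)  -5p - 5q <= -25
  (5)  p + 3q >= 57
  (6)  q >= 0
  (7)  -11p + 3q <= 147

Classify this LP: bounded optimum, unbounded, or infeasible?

Vertices and Z = 12p + 3q:
  (125/7, 162/7) → Z = 1986/7
  (111/13, 210/13) → Z = 1962/13
  (13/2, 101/6) → Z = 257/2
The feasible region has finitely many vertices and no improving ray; the minimum is 257/2 at (13/2, 101/6).

bounded optimum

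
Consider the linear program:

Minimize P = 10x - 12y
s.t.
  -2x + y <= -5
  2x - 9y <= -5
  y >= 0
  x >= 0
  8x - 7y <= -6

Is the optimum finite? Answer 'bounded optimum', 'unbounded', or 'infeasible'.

From the feasible point (41/6, 26/3), moving in the direction (1, 2) keeps every constraint satisfied while P decreases without bound.

unbounded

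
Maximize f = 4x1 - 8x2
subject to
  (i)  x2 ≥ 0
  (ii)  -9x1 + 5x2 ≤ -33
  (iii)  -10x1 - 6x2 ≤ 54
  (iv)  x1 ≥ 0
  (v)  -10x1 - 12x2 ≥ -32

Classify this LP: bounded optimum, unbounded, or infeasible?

infeasible

The boundaries x2 = 0 and -9x1 + 5x2 = -33 meet at (11/3, 0), but that point violates -10x1 - 12x2 ≥ -32. Every candidate vertex is excluded by some other constraint, so the feasible region is empty.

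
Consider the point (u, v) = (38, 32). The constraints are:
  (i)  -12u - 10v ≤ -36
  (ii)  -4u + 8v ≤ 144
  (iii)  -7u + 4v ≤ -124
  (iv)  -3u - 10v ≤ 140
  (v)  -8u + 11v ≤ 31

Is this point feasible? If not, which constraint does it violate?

not feasible — violates (v)

Constraint (v): -8u + 11v = 48, which is not ≤ 31. All other constraints are satisfied.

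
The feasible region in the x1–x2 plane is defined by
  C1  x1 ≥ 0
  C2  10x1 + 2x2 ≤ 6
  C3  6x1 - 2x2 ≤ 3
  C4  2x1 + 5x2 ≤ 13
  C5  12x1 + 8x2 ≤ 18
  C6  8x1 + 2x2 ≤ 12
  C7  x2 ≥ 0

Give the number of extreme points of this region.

Of the 21 pairwise boundary intersections, those satisfying every inequality are:
  (0, 9/4)
  (0, 0)
  (9/16, 3/16)
  (3/14, 27/14)
  (1/2, 0)

5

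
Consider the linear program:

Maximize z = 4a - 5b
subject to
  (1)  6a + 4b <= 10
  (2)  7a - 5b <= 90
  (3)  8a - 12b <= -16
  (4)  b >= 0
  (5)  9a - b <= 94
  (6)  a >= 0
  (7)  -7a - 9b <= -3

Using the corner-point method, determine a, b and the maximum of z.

a = 7/13, b = 22/13, maximum z = -82/13

Corner points and z = 4a - 5b:
  (7/13, 22/13) → z = -82/13
  (0, 5/2) → z = -25/2
  (0, 4/3) → z = -20/3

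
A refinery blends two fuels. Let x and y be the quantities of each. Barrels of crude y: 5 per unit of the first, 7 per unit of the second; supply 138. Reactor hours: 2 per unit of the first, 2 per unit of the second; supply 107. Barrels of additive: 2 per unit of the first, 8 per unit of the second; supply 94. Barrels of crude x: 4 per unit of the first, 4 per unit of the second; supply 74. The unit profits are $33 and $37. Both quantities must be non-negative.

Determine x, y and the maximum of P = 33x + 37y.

At the optimal vertex, 2x + 8y = 94 and 4x + 4y = 74.
Solving simultaneously gives x = 9, y = 19/2.

x = 9, y = 19/2, maximum P = 1297/2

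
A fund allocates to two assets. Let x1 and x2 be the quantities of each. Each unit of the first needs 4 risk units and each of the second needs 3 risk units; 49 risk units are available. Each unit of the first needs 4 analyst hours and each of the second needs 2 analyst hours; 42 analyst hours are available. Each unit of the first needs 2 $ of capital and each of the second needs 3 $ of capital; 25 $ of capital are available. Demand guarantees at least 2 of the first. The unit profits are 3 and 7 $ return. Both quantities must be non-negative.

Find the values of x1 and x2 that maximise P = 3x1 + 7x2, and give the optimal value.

x1 = 2, x2 = 7, maximum P = 55

Extreme points and P = 3x1 + 7x2:
  (21/2, 0) → P = 63/2
  (2, 0) → P = 6
  (19/2, 2) → P = 85/2
  (2, 7) → P = 55

The binding constraints are 2x1 + 3x2 = 25 and x1 = 2.
Solving simultaneously gives x1 = 2, x2 = 7.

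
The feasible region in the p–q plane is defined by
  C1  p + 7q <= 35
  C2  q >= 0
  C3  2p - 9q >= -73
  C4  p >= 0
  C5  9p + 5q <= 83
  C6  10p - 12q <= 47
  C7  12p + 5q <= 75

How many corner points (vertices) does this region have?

Intersecting each pair of boundary lines and keeping only the points that satisfy every inequality leaves:
  (0, 5)
  (350/79, 345/79)
  (0, 0)
  (47/10, 0)
  (1135/194, 93/97)

5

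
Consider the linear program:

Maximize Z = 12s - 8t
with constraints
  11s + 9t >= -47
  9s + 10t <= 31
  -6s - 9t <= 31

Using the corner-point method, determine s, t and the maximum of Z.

Corner points and Z = 12s - 8t:
  (-749/29, 764/29) → Z = -15100/29
  (-16/5, -59/45) → Z = -1256/45
  (589/21, -155/7) → Z = 3596/7

s = 589/21, t = -155/7, maximum Z = 3596/7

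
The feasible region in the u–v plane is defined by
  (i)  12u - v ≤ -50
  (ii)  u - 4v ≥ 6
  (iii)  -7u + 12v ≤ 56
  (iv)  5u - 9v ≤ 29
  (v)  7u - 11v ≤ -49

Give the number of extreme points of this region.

4

The feasible vertices (each the meet of two boundaries and inside every other half-plane) are:
  (-37/2, -49/8)
  (-262/17, -91/17)
  (-284, -161)
  (-95, -56)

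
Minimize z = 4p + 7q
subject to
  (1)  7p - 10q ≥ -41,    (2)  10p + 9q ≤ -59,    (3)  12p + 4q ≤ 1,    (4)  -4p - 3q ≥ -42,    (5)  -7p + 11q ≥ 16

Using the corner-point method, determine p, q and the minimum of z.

Extreme points and z = 4p + 7q:
  (-959/163, -3/163) → z = -3857/163
  (-291/7, -25) → z = -2389/7
  (-793/173, -253/173) → z = -4943/173

p = -291/7, q = -25, minimum z = -2389/7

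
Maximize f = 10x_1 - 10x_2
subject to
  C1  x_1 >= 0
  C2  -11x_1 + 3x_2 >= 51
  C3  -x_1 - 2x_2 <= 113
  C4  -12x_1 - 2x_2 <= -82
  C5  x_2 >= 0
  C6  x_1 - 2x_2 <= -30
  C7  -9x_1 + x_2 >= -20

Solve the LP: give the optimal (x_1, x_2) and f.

Feasible corners and f = 10x_1 - 10x_2:
  (0, 41) → f = -410
  (72/29, 757/29) → f = -6850/29
  (111/16, 679/16) → f = -355
The feasible region is unbounded (it extends along (0, 1), (1, 9)), but f strictly decreases along every unbounded feasible direction, so there is no improving ray and the maximum is attained at a vertex.

x_1 = 72/29, x_2 = 757/29, maximum f = -6850/29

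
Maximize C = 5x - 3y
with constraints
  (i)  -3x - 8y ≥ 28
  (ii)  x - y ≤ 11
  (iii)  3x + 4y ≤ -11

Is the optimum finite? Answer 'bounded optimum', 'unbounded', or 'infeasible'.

bounded optimum

Extreme points and C = 5x - 3y:
  (2, -17/4) → C = 91/4
  (33/7, -44/7) → C = 297/7
The feasible region has finitely many vertices and no improving ray; the maximum is 297/7 at (33/7, -44/7).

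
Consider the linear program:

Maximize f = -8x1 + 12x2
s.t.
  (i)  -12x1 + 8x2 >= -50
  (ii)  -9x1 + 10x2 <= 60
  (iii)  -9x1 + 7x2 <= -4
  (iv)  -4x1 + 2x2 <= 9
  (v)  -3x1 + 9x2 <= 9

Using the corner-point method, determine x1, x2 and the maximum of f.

x1 = 33/20, x2 = 31/20, maximum f = 27/5

Corner points and f = -8x1 + 12x2:
  (-43/2, -77/2) → f = -290
  (87/14, 43/14) → f = -90/7
  (-71/10, -97/10) → f = -298/5
  (33/20, 31/20) → f = 27/5

The binding constraints are -9x1 + 7x2 = -4 and -3x1 + 9x2 = 9.
Solving simultaneously gives x1 = 33/20, x2 = 31/20.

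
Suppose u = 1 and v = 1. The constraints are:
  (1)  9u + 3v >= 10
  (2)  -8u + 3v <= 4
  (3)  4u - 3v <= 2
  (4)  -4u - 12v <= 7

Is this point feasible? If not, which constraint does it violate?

feasible

(1): 12 ≥ 10 ✓
(2): -5 ≤ 4 ✓
(3): 1 ≤ 2 ✓
(4): -16 ≤ 7 ✓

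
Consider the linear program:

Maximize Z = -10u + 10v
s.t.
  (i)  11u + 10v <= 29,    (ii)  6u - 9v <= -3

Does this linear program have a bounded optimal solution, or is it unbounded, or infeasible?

From the feasible point (77/53, 69/53), moving in the direction (-10, 11) keeps every constraint satisfied while Z increases without bound.

unbounded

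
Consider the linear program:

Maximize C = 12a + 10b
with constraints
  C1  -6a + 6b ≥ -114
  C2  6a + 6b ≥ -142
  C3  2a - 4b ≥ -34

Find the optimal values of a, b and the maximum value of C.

Feasible corners and C = 12a + 10b:
  (-7/3, -64/3) → C = -724/3
  (55, 36) → C = 1020
  (-193/9, -20/9) → C = -2516/9

a = 55, b = 36, maximum C = 1020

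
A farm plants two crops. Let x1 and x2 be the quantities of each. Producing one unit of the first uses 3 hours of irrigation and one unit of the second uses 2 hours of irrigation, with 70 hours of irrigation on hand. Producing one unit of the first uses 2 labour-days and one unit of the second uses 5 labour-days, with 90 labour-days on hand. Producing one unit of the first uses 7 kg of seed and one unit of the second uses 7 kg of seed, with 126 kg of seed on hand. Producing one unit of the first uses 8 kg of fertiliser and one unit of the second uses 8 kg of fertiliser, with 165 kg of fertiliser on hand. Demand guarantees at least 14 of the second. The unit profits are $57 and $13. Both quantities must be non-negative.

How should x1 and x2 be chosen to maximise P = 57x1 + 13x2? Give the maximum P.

x1 = 4, x2 = 14, maximum P = 410

Feasible corners and P = 57x1 + 13x2:
  (0, 18) → P = 234
  (0, 14) → P = 182
  (4, 14) → P = 410

The binding constraints are 7x1 + 7x2 = 126 and x2 = 14.
Solving simultaneously gives x1 = 4, x2 = 14.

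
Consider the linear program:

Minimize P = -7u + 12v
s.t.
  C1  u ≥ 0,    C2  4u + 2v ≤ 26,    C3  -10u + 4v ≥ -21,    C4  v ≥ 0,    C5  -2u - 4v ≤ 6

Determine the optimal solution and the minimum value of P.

u = 21/10, v = 0, minimum P = -147/10

Feasible corners and P = -7u + 12v:
  (0, 13) → P = 156
  (0, 0) → P = 0
  (73/18, 44/9) → P = 545/18
  (21/10, 0) → P = -147/10

The binding constraints are -10u + 4v = -21 and v = 0.
Solving simultaneously gives u = 21/10, v = 0.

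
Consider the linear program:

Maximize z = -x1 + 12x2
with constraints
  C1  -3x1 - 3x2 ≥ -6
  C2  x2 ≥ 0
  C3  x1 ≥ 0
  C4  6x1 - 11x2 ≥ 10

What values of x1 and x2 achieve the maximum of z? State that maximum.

Corner points and z = -x1 + 12x2:
  (2, 0) → z = -2
  (32/17, 2/17) → z = -8/17
  (5/3, 0) → z = -5/3

At the optimal vertex, -3x1 - 3x2 = -6 and 6x1 - 11x2 = 10.
Solving simultaneously gives x1 = 32/17, x2 = 2/17.

x1 = 32/17, x2 = 2/17, maximum z = -8/17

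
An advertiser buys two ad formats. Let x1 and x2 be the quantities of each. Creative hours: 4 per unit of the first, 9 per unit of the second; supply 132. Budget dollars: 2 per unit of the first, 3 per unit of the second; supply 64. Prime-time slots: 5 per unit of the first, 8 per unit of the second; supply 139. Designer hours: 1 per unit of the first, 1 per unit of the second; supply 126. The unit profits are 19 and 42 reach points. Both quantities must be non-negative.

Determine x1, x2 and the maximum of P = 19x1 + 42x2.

x1 = 15, x2 = 8, maximum P = 621

Extreme points and P = 19x1 + 42x2:
  (0, 0) → P = 0
  (0, 44/3) → P = 616
  (139/5, 0) → P = 2641/5
  (15, 8) → P = 621

At the optimal vertex, 4x1 + 9x2 = 132 and 5x1 + 8x2 = 139.
Solving simultaneously gives x1 = 15, x2 = 8.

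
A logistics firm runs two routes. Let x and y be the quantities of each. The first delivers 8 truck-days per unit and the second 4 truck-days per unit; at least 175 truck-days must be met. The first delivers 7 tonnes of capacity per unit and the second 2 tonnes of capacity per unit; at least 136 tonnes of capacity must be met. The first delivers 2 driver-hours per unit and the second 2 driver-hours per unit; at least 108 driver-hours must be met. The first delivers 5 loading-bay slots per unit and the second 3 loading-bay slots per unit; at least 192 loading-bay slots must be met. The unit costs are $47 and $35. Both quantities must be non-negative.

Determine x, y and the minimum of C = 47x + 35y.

x = 15, y = 39, minimum C = 2070

Feasible corners and C = 47x + 35y:
  (0, 68) → C = 2380
  (54, 0) → C = 2538
  (24/11, 664/11) → C = 24368/11
  (15, 39) → C = 2070
The feasible region is unbounded (it extends along (0, 1), (1, 0)), but C strictly increases along every unbounded feasible direction, so there is no improving ray and the minimum is attained at a vertex.

The binding constraints are 2x + 2y = 108 and 5x + 3y = 192.
Solving simultaneously gives x = 15, y = 39.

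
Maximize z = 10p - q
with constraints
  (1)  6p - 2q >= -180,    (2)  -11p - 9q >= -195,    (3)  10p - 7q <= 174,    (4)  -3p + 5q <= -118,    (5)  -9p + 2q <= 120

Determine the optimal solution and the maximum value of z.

p = 44/29, q = -658/29, maximum z = 1098/29

Feasible corners and z = 10p - q:
  (44/29, -658/29) → z = 1098/29
  (-1188/43, -2766/43) → z = -9114/43
  (-836/39, -474/13) → z = -6938/39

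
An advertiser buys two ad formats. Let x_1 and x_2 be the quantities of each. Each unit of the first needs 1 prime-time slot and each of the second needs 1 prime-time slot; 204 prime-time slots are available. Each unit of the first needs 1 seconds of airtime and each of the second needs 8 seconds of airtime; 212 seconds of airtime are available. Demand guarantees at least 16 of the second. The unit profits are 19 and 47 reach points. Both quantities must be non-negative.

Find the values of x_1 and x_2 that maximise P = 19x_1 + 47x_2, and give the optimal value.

x_1 = 84, x_2 = 16, maximum P = 2348

Feasible corners and P = 19x_1 + 47x_2:
  (0, 53/2) → P = 2491/2
  (0, 16) → P = 752
  (84, 16) → P = 2348

The optimum lies where x_1 + 8x_2 = 212 and x_2 = 16.
Solving simultaneously gives x_1 = 84, x_2 = 16.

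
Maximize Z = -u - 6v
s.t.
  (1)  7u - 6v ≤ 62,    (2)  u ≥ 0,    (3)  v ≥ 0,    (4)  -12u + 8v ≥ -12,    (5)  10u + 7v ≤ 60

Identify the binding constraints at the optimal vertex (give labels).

Corner points and Z = -u - 6v:
  (0, 0) → Z = 0
  (0, 60/7) → Z = -360/7
  (1, 0) → Z = -1
  (141/41, 150/41) → Z = -1041/41

The maximum is at (0, 0). Substituting into each constraint, equality holds for (2) and (3); the remaining constraints have slack.

(2) and (3)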